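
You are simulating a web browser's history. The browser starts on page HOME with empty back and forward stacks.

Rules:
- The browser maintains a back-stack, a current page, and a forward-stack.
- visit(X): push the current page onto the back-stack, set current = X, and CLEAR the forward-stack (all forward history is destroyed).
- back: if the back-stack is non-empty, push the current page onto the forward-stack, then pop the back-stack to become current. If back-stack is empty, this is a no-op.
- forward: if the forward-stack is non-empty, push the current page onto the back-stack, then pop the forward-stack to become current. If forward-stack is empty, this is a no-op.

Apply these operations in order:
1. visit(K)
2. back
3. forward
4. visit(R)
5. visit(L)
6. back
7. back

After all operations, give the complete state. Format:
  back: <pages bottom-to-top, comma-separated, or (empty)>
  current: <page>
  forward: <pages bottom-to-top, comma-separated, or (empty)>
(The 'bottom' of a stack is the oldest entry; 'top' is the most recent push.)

After 1 (visit(K)): cur=K back=1 fwd=0
After 2 (back): cur=HOME back=0 fwd=1
After 3 (forward): cur=K back=1 fwd=0
After 4 (visit(R)): cur=R back=2 fwd=0
After 5 (visit(L)): cur=L back=3 fwd=0
After 6 (back): cur=R back=2 fwd=1
After 7 (back): cur=K back=1 fwd=2

Answer: back: HOME
current: K
forward: L,R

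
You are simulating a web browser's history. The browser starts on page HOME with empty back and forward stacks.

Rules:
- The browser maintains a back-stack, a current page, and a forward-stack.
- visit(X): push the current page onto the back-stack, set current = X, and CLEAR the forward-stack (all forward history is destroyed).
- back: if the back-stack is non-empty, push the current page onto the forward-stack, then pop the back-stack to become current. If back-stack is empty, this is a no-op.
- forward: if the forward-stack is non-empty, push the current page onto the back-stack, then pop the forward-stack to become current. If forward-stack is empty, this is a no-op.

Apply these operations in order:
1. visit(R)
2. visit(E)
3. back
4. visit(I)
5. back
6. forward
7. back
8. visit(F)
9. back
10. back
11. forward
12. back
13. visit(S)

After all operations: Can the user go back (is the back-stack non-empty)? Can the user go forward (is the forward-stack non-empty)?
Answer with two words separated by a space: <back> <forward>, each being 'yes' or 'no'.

Answer: yes no

Derivation:
After 1 (visit(R)): cur=R back=1 fwd=0
After 2 (visit(E)): cur=E back=2 fwd=0
After 3 (back): cur=R back=1 fwd=1
After 4 (visit(I)): cur=I back=2 fwd=0
After 5 (back): cur=R back=1 fwd=1
After 6 (forward): cur=I back=2 fwd=0
After 7 (back): cur=R back=1 fwd=1
After 8 (visit(F)): cur=F back=2 fwd=0
After 9 (back): cur=R back=1 fwd=1
After 10 (back): cur=HOME back=0 fwd=2
After 11 (forward): cur=R back=1 fwd=1
After 12 (back): cur=HOME back=0 fwd=2
After 13 (visit(S)): cur=S back=1 fwd=0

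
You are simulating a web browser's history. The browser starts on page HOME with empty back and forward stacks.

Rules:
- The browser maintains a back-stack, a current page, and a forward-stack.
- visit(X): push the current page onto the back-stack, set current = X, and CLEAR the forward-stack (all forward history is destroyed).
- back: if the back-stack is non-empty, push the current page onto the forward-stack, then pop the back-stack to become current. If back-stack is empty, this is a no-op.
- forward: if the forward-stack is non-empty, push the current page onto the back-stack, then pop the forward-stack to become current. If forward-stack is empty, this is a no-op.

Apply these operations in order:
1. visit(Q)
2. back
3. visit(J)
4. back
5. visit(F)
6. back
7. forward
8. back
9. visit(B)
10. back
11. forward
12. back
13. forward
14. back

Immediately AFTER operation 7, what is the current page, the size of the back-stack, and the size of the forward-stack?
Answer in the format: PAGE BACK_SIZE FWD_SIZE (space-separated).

After 1 (visit(Q)): cur=Q back=1 fwd=0
After 2 (back): cur=HOME back=0 fwd=1
After 3 (visit(J)): cur=J back=1 fwd=0
After 4 (back): cur=HOME back=0 fwd=1
After 5 (visit(F)): cur=F back=1 fwd=0
After 6 (back): cur=HOME back=0 fwd=1
After 7 (forward): cur=F back=1 fwd=0

F 1 0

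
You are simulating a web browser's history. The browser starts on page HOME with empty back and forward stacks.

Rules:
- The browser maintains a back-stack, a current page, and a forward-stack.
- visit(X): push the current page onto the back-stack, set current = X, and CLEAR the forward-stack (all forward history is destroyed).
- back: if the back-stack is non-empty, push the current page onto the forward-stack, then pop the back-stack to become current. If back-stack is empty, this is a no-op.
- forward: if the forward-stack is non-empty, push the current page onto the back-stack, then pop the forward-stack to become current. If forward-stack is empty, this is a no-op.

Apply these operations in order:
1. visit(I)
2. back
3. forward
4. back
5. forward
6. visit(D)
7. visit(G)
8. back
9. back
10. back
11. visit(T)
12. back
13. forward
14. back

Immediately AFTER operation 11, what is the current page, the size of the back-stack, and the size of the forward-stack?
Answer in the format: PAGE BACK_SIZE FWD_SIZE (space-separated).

After 1 (visit(I)): cur=I back=1 fwd=0
After 2 (back): cur=HOME back=0 fwd=1
After 3 (forward): cur=I back=1 fwd=0
After 4 (back): cur=HOME back=0 fwd=1
After 5 (forward): cur=I back=1 fwd=0
After 6 (visit(D)): cur=D back=2 fwd=0
After 7 (visit(G)): cur=G back=3 fwd=0
After 8 (back): cur=D back=2 fwd=1
After 9 (back): cur=I back=1 fwd=2
After 10 (back): cur=HOME back=0 fwd=3
After 11 (visit(T)): cur=T back=1 fwd=0

T 1 0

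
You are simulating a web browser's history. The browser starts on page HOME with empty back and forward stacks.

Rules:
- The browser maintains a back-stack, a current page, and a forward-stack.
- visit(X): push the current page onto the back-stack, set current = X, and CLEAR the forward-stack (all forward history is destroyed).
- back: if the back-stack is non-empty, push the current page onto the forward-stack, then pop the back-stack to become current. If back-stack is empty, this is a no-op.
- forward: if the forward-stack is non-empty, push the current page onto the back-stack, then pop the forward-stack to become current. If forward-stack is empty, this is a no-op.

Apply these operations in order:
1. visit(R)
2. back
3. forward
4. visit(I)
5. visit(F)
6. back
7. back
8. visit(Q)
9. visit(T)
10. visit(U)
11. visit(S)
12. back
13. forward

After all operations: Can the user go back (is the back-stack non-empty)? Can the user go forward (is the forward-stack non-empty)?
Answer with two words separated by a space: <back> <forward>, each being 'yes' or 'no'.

After 1 (visit(R)): cur=R back=1 fwd=0
After 2 (back): cur=HOME back=0 fwd=1
After 3 (forward): cur=R back=1 fwd=0
After 4 (visit(I)): cur=I back=2 fwd=0
After 5 (visit(F)): cur=F back=3 fwd=0
After 6 (back): cur=I back=2 fwd=1
After 7 (back): cur=R back=1 fwd=2
After 8 (visit(Q)): cur=Q back=2 fwd=0
After 9 (visit(T)): cur=T back=3 fwd=0
After 10 (visit(U)): cur=U back=4 fwd=0
After 11 (visit(S)): cur=S back=5 fwd=0
After 12 (back): cur=U back=4 fwd=1
After 13 (forward): cur=S back=5 fwd=0

Answer: yes no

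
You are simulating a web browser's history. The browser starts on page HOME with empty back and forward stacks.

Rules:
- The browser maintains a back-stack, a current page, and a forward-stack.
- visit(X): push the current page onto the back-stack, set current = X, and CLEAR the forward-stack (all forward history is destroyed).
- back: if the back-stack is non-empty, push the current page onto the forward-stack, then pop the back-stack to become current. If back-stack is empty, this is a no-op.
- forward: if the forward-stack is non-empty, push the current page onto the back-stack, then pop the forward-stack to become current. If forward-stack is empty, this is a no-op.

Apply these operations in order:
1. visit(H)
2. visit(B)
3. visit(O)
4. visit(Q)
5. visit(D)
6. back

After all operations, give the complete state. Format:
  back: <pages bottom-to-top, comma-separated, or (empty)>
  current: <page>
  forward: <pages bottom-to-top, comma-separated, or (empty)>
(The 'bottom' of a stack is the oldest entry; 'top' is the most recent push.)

After 1 (visit(H)): cur=H back=1 fwd=0
After 2 (visit(B)): cur=B back=2 fwd=0
After 3 (visit(O)): cur=O back=3 fwd=0
After 4 (visit(Q)): cur=Q back=4 fwd=0
After 5 (visit(D)): cur=D back=5 fwd=0
After 6 (back): cur=Q back=4 fwd=1

Answer: back: HOME,H,B,O
current: Q
forward: D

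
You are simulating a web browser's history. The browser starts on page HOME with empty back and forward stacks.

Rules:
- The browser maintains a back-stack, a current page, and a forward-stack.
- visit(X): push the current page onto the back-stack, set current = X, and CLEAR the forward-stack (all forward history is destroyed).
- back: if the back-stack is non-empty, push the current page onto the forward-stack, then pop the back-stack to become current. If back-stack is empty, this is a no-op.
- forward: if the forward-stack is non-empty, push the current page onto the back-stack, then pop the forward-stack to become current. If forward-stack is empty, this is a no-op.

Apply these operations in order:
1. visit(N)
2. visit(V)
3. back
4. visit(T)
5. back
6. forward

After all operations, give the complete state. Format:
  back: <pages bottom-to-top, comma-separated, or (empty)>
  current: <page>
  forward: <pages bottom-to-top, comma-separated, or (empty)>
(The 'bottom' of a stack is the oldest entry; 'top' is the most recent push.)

Answer: back: HOME,N
current: T
forward: (empty)

Derivation:
After 1 (visit(N)): cur=N back=1 fwd=0
After 2 (visit(V)): cur=V back=2 fwd=0
After 3 (back): cur=N back=1 fwd=1
After 4 (visit(T)): cur=T back=2 fwd=0
After 5 (back): cur=N back=1 fwd=1
After 6 (forward): cur=T back=2 fwd=0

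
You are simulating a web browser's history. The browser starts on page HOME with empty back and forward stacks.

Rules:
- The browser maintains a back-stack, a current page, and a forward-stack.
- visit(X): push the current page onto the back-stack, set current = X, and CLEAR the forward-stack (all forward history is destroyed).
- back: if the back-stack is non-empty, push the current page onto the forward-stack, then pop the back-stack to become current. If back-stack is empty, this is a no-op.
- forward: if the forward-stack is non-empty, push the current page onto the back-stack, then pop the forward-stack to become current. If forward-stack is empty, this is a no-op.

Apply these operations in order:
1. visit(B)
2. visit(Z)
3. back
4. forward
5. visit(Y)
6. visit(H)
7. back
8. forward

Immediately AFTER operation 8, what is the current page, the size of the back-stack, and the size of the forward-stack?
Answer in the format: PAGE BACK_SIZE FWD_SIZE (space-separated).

After 1 (visit(B)): cur=B back=1 fwd=0
After 2 (visit(Z)): cur=Z back=2 fwd=0
After 3 (back): cur=B back=1 fwd=1
After 4 (forward): cur=Z back=2 fwd=0
After 5 (visit(Y)): cur=Y back=3 fwd=0
After 6 (visit(H)): cur=H back=4 fwd=0
After 7 (back): cur=Y back=3 fwd=1
After 8 (forward): cur=H back=4 fwd=0

H 4 0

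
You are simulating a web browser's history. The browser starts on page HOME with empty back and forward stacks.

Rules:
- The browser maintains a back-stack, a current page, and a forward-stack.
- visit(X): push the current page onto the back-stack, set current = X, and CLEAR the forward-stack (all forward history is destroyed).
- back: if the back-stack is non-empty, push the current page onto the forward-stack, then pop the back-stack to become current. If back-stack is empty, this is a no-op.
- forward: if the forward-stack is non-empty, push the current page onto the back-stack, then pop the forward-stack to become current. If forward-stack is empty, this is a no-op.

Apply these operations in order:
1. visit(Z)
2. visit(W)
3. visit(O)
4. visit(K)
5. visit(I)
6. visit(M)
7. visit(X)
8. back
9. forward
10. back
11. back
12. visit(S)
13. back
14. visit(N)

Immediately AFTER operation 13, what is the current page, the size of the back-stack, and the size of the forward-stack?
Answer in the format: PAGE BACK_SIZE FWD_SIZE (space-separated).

After 1 (visit(Z)): cur=Z back=1 fwd=0
After 2 (visit(W)): cur=W back=2 fwd=0
After 3 (visit(O)): cur=O back=3 fwd=0
After 4 (visit(K)): cur=K back=4 fwd=0
After 5 (visit(I)): cur=I back=5 fwd=0
After 6 (visit(M)): cur=M back=6 fwd=0
After 7 (visit(X)): cur=X back=7 fwd=0
After 8 (back): cur=M back=6 fwd=1
After 9 (forward): cur=X back=7 fwd=0
After 10 (back): cur=M back=6 fwd=1
After 11 (back): cur=I back=5 fwd=2
After 12 (visit(S)): cur=S back=6 fwd=0
After 13 (back): cur=I back=5 fwd=1

I 5 1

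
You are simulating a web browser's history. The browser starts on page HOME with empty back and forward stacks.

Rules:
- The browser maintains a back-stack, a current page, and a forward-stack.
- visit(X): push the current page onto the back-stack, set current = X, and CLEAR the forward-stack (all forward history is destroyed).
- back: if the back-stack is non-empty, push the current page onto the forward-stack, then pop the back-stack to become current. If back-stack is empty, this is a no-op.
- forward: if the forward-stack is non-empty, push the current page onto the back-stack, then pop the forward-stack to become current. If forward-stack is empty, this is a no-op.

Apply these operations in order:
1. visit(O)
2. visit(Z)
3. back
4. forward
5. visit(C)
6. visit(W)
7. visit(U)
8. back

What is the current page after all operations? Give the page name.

After 1 (visit(O)): cur=O back=1 fwd=0
After 2 (visit(Z)): cur=Z back=2 fwd=0
After 3 (back): cur=O back=1 fwd=1
After 4 (forward): cur=Z back=2 fwd=0
After 5 (visit(C)): cur=C back=3 fwd=0
After 6 (visit(W)): cur=W back=4 fwd=0
After 7 (visit(U)): cur=U back=5 fwd=0
After 8 (back): cur=W back=4 fwd=1

Answer: W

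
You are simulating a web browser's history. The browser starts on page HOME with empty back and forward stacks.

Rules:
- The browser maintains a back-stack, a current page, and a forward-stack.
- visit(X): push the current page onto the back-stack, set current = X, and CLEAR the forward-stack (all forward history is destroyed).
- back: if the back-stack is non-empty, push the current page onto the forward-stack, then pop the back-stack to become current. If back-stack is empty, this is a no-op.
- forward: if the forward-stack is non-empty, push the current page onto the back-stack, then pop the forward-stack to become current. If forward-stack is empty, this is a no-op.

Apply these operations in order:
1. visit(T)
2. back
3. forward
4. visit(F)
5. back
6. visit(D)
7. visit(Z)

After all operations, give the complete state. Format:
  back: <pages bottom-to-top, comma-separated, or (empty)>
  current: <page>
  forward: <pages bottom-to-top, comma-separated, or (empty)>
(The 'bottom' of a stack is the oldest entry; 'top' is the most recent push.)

After 1 (visit(T)): cur=T back=1 fwd=0
After 2 (back): cur=HOME back=0 fwd=1
After 3 (forward): cur=T back=1 fwd=0
After 4 (visit(F)): cur=F back=2 fwd=0
After 5 (back): cur=T back=1 fwd=1
After 6 (visit(D)): cur=D back=2 fwd=0
After 7 (visit(Z)): cur=Z back=3 fwd=0

Answer: back: HOME,T,D
current: Z
forward: (empty)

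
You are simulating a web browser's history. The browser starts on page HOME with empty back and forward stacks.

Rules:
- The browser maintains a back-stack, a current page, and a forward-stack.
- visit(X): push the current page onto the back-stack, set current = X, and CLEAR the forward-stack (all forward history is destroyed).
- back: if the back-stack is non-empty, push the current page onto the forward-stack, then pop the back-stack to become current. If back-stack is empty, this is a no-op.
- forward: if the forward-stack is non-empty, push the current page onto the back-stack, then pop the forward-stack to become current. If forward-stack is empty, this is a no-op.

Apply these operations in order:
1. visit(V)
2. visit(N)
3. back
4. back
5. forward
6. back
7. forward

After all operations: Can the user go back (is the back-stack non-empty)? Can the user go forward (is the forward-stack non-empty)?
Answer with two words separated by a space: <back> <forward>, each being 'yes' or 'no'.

After 1 (visit(V)): cur=V back=1 fwd=0
After 2 (visit(N)): cur=N back=2 fwd=0
After 3 (back): cur=V back=1 fwd=1
After 4 (back): cur=HOME back=0 fwd=2
After 5 (forward): cur=V back=1 fwd=1
After 6 (back): cur=HOME back=0 fwd=2
After 7 (forward): cur=V back=1 fwd=1

Answer: yes yes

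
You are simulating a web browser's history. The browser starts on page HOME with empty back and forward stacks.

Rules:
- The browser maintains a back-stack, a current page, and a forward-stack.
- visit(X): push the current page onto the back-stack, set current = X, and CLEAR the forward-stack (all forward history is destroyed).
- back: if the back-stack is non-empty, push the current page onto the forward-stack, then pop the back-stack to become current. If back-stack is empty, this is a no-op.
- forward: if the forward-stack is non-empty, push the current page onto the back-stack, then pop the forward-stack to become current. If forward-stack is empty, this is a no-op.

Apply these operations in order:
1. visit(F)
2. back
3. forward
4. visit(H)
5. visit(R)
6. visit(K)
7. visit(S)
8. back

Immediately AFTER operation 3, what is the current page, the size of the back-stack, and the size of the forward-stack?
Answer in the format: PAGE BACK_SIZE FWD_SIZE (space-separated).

After 1 (visit(F)): cur=F back=1 fwd=0
After 2 (back): cur=HOME back=0 fwd=1
After 3 (forward): cur=F back=1 fwd=0

F 1 0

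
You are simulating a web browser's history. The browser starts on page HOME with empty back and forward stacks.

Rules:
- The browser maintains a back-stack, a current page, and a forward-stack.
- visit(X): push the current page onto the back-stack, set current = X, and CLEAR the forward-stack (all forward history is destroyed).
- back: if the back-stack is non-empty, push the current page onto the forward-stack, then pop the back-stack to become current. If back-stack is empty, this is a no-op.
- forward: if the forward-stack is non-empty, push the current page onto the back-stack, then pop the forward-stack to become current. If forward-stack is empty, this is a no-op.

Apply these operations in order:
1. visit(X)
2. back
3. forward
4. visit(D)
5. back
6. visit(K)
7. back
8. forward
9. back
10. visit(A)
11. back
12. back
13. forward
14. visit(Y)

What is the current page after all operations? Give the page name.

After 1 (visit(X)): cur=X back=1 fwd=0
After 2 (back): cur=HOME back=0 fwd=1
After 3 (forward): cur=X back=1 fwd=0
After 4 (visit(D)): cur=D back=2 fwd=0
After 5 (back): cur=X back=1 fwd=1
After 6 (visit(K)): cur=K back=2 fwd=0
After 7 (back): cur=X back=1 fwd=1
After 8 (forward): cur=K back=2 fwd=0
After 9 (back): cur=X back=1 fwd=1
After 10 (visit(A)): cur=A back=2 fwd=0
After 11 (back): cur=X back=1 fwd=1
After 12 (back): cur=HOME back=0 fwd=2
After 13 (forward): cur=X back=1 fwd=1
After 14 (visit(Y)): cur=Y back=2 fwd=0

Answer: Y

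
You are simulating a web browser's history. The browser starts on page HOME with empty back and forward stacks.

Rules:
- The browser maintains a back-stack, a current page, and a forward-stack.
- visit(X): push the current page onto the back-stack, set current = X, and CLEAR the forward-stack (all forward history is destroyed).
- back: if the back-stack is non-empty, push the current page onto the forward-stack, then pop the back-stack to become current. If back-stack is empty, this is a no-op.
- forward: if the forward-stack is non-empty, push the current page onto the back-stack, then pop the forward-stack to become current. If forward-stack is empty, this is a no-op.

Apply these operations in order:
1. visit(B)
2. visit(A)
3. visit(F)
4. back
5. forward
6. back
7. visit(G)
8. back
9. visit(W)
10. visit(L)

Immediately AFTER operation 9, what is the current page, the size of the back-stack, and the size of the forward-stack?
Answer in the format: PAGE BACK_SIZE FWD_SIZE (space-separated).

After 1 (visit(B)): cur=B back=1 fwd=0
After 2 (visit(A)): cur=A back=2 fwd=0
After 3 (visit(F)): cur=F back=3 fwd=0
After 4 (back): cur=A back=2 fwd=1
After 5 (forward): cur=F back=3 fwd=0
After 6 (back): cur=A back=2 fwd=1
After 7 (visit(G)): cur=G back=3 fwd=0
After 8 (back): cur=A back=2 fwd=1
After 9 (visit(W)): cur=W back=3 fwd=0

W 3 0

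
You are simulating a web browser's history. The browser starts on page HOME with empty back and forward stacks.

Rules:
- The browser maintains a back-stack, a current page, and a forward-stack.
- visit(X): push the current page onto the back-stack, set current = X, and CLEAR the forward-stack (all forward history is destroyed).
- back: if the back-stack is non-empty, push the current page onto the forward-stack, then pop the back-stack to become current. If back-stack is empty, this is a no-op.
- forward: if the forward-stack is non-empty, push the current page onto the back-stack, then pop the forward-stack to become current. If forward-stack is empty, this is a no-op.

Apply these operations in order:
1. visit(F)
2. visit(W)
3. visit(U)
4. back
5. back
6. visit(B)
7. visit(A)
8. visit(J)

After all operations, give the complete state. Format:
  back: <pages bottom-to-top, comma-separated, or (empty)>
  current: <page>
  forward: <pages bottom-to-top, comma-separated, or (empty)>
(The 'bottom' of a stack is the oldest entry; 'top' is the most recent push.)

Answer: back: HOME,F,B,A
current: J
forward: (empty)

Derivation:
After 1 (visit(F)): cur=F back=1 fwd=0
After 2 (visit(W)): cur=W back=2 fwd=0
After 3 (visit(U)): cur=U back=3 fwd=0
After 4 (back): cur=W back=2 fwd=1
After 5 (back): cur=F back=1 fwd=2
After 6 (visit(B)): cur=B back=2 fwd=0
After 7 (visit(A)): cur=A back=3 fwd=0
After 8 (visit(J)): cur=J back=4 fwd=0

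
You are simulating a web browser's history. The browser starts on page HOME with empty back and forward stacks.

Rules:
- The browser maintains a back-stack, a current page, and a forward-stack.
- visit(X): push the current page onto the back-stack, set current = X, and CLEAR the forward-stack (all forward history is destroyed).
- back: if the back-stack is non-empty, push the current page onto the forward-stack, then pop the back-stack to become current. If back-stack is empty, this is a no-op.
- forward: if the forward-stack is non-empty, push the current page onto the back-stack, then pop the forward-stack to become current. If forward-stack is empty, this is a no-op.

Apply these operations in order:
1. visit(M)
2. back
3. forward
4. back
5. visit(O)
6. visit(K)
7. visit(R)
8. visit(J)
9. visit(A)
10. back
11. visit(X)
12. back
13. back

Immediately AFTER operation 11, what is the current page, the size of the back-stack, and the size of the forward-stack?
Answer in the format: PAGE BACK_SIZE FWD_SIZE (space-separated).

After 1 (visit(M)): cur=M back=1 fwd=0
After 2 (back): cur=HOME back=0 fwd=1
After 3 (forward): cur=M back=1 fwd=0
After 4 (back): cur=HOME back=0 fwd=1
After 5 (visit(O)): cur=O back=1 fwd=0
After 6 (visit(K)): cur=K back=2 fwd=0
After 7 (visit(R)): cur=R back=3 fwd=0
After 8 (visit(J)): cur=J back=4 fwd=0
After 9 (visit(A)): cur=A back=5 fwd=0
After 10 (back): cur=J back=4 fwd=1
After 11 (visit(X)): cur=X back=5 fwd=0

X 5 0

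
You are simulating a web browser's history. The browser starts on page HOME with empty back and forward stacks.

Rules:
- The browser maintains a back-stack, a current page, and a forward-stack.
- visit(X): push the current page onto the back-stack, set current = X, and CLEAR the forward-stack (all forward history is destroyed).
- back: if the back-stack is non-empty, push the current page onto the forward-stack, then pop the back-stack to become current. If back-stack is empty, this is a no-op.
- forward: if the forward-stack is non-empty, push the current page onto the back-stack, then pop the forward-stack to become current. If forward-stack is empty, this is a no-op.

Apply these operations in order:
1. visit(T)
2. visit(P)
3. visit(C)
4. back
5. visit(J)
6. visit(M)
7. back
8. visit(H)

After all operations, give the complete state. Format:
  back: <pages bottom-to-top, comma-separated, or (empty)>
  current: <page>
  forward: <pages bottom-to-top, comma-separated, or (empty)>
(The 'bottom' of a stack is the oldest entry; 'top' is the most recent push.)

After 1 (visit(T)): cur=T back=1 fwd=0
After 2 (visit(P)): cur=P back=2 fwd=0
After 3 (visit(C)): cur=C back=3 fwd=0
After 4 (back): cur=P back=2 fwd=1
After 5 (visit(J)): cur=J back=3 fwd=0
After 6 (visit(M)): cur=M back=4 fwd=0
After 7 (back): cur=J back=3 fwd=1
After 8 (visit(H)): cur=H back=4 fwd=0

Answer: back: HOME,T,P,J
current: H
forward: (empty)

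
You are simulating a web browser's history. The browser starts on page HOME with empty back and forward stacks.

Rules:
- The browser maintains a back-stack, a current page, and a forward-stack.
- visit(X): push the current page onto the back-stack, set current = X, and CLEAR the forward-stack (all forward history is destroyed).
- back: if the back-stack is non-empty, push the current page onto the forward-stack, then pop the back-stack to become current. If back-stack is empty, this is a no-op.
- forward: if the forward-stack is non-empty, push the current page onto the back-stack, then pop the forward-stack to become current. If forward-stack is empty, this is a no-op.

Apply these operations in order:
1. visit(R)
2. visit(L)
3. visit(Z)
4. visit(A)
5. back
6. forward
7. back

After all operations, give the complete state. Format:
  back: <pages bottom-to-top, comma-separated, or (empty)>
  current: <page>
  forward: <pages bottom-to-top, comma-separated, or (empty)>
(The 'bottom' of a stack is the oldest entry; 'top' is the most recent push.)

Answer: back: HOME,R,L
current: Z
forward: A

Derivation:
After 1 (visit(R)): cur=R back=1 fwd=0
After 2 (visit(L)): cur=L back=2 fwd=0
After 3 (visit(Z)): cur=Z back=3 fwd=0
After 4 (visit(A)): cur=A back=4 fwd=0
After 5 (back): cur=Z back=3 fwd=1
After 6 (forward): cur=A back=4 fwd=0
After 7 (back): cur=Z back=3 fwd=1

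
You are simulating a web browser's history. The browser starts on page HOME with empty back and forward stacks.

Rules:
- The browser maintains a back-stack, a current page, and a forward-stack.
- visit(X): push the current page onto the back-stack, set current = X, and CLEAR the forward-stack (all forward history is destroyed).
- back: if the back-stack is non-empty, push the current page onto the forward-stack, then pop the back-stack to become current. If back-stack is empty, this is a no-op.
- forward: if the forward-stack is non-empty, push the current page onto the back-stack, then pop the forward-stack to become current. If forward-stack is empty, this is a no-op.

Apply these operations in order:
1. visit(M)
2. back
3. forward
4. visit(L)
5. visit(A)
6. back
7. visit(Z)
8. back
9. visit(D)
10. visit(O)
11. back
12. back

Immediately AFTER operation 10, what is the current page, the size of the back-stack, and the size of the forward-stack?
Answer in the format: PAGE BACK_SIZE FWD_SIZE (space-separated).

After 1 (visit(M)): cur=M back=1 fwd=0
After 2 (back): cur=HOME back=0 fwd=1
After 3 (forward): cur=M back=1 fwd=0
After 4 (visit(L)): cur=L back=2 fwd=0
After 5 (visit(A)): cur=A back=3 fwd=0
After 6 (back): cur=L back=2 fwd=1
After 7 (visit(Z)): cur=Z back=3 fwd=0
After 8 (back): cur=L back=2 fwd=1
After 9 (visit(D)): cur=D back=3 fwd=0
After 10 (visit(O)): cur=O back=4 fwd=0

O 4 0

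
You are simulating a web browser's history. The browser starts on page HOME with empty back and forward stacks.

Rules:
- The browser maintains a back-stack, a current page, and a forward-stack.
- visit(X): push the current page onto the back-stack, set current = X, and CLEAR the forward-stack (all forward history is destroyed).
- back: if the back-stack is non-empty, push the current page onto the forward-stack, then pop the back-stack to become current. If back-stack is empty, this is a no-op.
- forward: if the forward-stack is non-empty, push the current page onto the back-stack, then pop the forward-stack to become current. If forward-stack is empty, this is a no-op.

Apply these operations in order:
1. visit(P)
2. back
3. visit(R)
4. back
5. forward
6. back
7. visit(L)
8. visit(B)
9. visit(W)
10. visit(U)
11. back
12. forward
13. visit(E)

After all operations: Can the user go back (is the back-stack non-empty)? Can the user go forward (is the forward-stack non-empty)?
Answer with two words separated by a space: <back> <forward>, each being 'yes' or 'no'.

After 1 (visit(P)): cur=P back=1 fwd=0
After 2 (back): cur=HOME back=0 fwd=1
After 3 (visit(R)): cur=R back=1 fwd=0
After 4 (back): cur=HOME back=0 fwd=1
After 5 (forward): cur=R back=1 fwd=0
After 6 (back): cur=HOME back=0 fwd=1
After 7 (visit(L)): cur=L back=1 fwd=0
After 8 (visit(B)): cur=B back=2 fwd=0
After 9 (visit(W)): cur=W back=3 fwd=0
After 10 (visit(U)): cur=U back=4 fwd=0
After 11 (back): cur=W back=3 fwd=1
After 12 (forward): cur=U back=4 fwd=0
After 13 (visit(E)): cur=E back=5 fwd=0

Answer: yes no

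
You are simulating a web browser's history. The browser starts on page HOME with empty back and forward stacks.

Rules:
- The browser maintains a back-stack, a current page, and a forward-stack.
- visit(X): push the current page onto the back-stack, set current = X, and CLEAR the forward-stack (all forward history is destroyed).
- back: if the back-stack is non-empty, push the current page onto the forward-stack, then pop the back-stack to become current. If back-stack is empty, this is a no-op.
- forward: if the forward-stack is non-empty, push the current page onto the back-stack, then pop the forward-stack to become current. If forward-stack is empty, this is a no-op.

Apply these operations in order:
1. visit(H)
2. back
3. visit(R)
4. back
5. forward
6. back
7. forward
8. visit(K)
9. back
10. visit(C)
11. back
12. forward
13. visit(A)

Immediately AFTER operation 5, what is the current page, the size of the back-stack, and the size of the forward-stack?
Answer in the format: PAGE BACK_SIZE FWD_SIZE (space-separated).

After 1 (visit(H)): cur=H back=1 fwd=0
After 2 (back): cur=HOME back=0 fwd=1
After 3 (visit(R)): cur=R back=1 fwd=0
After 4 (back): cur=HOME back=0 fwd=1
After 5 (forward): cur=R back=1 fwd=0

R 1 0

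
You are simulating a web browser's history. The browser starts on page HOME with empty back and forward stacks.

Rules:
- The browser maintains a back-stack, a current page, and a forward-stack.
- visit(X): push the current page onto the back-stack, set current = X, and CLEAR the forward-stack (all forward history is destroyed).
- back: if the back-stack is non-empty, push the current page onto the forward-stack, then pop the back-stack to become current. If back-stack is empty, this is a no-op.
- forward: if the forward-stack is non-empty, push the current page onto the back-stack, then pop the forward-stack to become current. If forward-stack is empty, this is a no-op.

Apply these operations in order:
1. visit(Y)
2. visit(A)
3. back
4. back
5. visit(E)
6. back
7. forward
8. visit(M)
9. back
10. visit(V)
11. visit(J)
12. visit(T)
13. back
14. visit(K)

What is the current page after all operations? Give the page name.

Answer: K

Derivation:
After 1 (visit(Y)): cur=Y back=1 fwd=0
After 2 (visit(A)): cur=A back=2 fwd=0
After 3 (back): cur=Y back=1 fwd=1
After 4 (back): cur=HOME back=0 fwd=2
After 5 (visit(E)): cur=E back=1 fwd=0
After 6 (back): cur=HOME back=0 fwd=1
After 7 (forward): cur=E back=1 fwd=0
After 8 (visit(M)): cur=M back=2 fwd=0
After 9 (back): cur=E back=1 fwd=1
After 10 (visit(V)): cur=V back=2 fwd=0
After 11 (visit(J)): cur=J back=3 fwd=0
After 12 (visit(T)): cur=T back=4 fwd=0
After 13 (back): cur=J back=3 fwd=1
After 14 (visit(K)): cur=K back=4 fwd=0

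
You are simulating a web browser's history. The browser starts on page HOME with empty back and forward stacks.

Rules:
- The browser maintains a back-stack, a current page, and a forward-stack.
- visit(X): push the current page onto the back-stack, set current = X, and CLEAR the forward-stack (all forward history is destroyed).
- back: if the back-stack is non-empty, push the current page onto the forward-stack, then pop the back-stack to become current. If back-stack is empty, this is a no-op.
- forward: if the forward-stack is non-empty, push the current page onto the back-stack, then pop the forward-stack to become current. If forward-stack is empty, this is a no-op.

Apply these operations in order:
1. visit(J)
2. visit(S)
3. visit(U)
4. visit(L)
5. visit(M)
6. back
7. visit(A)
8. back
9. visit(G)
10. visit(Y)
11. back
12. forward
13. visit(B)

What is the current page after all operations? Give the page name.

Answer: B

Derivation:
After 1 (visit(J)): cur=J back=1 fwd=0
After 2 (visit(S)): cur=S back=2 fwd=0
After 3 (visit(U)): cur=U back=3 fwd=0
After 4 (visit(L)): cur=L back=4 fwd=0
After 5 (visit(M)): cur=M back=5 fwd=0
After 6 (back): cur=L back=4 fwd=1
After 7 (visit(A)): cur=A back=5 fwd=0
After 8 (back): cur=L back=4 fwd=1
After 9 (visit(G)): cur=G back=5 fwd=0
After 10 (visit(Y)): cur=Y back=6 fwd=0
After 11 (back): cur=G back=5 fwd=1
After 12 (forward): cur=Y back=6 fwd=0
After 13 (visit(B)): cur=B back=7 fwd=0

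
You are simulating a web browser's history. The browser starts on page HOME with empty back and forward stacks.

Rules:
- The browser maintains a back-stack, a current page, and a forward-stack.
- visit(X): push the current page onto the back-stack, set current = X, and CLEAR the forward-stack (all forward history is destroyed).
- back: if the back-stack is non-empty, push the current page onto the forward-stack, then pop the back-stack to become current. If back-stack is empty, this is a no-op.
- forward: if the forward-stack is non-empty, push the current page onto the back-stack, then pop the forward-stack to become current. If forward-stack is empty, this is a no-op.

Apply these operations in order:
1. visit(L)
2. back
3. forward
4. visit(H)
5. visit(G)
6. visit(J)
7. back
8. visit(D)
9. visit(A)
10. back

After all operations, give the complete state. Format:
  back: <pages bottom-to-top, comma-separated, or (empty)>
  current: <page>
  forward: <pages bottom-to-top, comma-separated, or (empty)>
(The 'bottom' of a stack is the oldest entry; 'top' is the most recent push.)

After 1 (visit(L)): cur=L back=1 fwd=0
After 2 (back): cur=HOME back=0 fwd=1
After 3 (forward): cur=L back=1 fwd=0
After 4 (visit(H)): cur=H back=2 fwd=0
After 5 (visit(G)): cur=G back=3 fwd=0
After 6 (visit(J)): cur=J back=4 fwd=0
After 7 (back): cur=G back=3 fwd=1
After 8 (visit(D)): cur=D back=4 fwd=0
After 9 (visit(A)): cur=A back=5 fwd=0
After 10 (back): cur=D back=4 fwd=1

Answer: back: HOME,L,H,G
current: D
forward: A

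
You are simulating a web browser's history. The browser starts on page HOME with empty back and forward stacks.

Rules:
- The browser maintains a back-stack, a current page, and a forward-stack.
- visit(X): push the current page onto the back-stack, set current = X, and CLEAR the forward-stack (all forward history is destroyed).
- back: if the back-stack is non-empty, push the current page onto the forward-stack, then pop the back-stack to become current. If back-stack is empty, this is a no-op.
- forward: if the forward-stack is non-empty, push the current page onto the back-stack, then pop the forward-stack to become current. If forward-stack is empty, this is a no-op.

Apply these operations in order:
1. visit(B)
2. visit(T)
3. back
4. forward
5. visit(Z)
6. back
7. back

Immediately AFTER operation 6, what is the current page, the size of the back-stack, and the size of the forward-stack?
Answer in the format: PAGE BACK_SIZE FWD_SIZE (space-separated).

After 1 (visit(B)): cur=B back=1 fwd=0
After 2 (visit(T)): cur=T back=2 fwd=0
After 3 (back): cur=B back=1 fwd=1
After 4 (forward): cur=T back=2 fwd=0
After 5 (visit(Z)): cur=Z back=3 fwd=0
After 6 (back): cur=T back=2 fwd=1

T 2 1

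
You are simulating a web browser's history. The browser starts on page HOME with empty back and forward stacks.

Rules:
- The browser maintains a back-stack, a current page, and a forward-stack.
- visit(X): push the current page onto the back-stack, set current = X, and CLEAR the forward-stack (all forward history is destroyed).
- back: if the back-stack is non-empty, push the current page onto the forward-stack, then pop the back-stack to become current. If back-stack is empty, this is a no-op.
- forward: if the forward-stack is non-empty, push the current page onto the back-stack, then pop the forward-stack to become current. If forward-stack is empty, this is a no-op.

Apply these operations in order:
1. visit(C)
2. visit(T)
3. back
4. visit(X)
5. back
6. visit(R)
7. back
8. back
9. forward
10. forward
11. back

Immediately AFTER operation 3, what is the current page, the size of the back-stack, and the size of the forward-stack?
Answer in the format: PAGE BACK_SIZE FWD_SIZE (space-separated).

After 1 (visit(C)): cur=C back=1 fwd=0
After 2 (visit(T)): cur=T back=2 fwd=0
After 3 (back): cur=C back=1 fwd=1

C 1 1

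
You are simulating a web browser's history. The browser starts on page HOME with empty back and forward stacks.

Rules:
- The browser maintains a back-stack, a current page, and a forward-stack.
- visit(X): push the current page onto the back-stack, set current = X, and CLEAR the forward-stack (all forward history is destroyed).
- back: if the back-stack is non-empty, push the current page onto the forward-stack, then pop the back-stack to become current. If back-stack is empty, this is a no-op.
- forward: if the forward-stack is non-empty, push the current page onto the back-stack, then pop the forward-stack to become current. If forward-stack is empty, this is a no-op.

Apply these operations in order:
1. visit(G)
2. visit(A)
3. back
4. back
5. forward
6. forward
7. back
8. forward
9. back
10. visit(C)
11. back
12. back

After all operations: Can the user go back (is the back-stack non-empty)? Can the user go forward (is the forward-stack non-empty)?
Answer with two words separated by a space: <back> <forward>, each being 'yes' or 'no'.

After 1 (visit(G)): cur=G back=1 fwd=0
After 2 (visit(A)): cur=A back=2 fwd=0
After 3 (back): cur=G back=1 fwd=1
After 4 (back): cur=HOME back=0 fwd=2
After 5 (forward): cur=G back=1 fwd=1
After 6 (forward): cur=A back=2 fwd=0
After 7 (back): cur=G back=1 fwd=1
After 8 (forward): cur=A back=2 fwd=0
After 9 (back): cur=G back=1 fwd=1
After 10 (visit(C)): cur=C back=2 fwd=0
After 11 (back): cur=G back=1 fwd=1
After 12 (back): cur=HOME back=0 fwd=2

Answer: no yes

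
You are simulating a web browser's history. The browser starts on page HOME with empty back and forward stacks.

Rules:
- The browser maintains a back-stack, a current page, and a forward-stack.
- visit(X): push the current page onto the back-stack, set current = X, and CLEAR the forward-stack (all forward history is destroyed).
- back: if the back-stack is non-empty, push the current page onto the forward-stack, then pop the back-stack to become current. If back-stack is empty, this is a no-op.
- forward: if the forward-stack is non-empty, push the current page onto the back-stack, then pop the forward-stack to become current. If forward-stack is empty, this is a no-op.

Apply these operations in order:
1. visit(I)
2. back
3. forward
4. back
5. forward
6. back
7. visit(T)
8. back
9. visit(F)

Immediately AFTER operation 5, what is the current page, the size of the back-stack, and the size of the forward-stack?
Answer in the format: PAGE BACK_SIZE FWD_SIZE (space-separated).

After 1 (visit(I)): cur=I back=1 fwd=0
After 2 (back): cur=HOME back=0 fwd=1
After 3 (forward): cur=I back=1 fwd=0
After 4 (back): cur=HOME back=0 fwd=1
After 5 (forward): cur=I back=1 fwd=0

I 1 0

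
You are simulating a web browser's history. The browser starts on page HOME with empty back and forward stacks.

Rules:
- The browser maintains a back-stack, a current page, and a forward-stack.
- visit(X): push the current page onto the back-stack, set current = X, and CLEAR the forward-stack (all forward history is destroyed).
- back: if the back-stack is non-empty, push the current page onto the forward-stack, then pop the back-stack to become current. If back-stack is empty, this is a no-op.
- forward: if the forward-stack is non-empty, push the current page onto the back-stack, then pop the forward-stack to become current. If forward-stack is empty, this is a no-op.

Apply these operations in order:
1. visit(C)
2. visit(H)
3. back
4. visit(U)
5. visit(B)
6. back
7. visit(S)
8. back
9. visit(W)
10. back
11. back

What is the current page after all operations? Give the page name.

After 1 (visit(C)): cur=C back=1 fwd=0
After 2 (visit(H)): cur=H back=2 fwd=0
After 3 (back): cur=C back=1 fwd=1
After 4 (visit(U)): cur=U back=2 fwd=0
After 5 (visit(B)): cur=B back=3 fwd=0
After 6 (back): cur=U back=2 fwd=1
After 7 (visit(S)): cur=S back=3 fwd=0
After 8 (back): cur=U back=2 fwd=1
After 9 (visit(W)): cur=W back=3 fwd=0
After 10 (back): cur=U back=2 fwd=1
After 11 (back): cur=C back=1 fwd=2

Answer: C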